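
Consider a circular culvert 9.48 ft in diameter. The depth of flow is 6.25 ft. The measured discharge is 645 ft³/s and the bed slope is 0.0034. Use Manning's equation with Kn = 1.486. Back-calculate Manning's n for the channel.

For a circular section of diameter D = 9.48 ft at depth y = 6.25 ft, the central angle is θ = 2 arccos(1 − 2y/D) = 3.79 rad. Then A = (D²/8)(θ − sin θ) = 49.36 ft² and P = Dθ/2 = 17.96 ft.
Hydraulic radius R = A/P = 49.36/17.96 = 2.748 ft.
Rearranging Manning's equation: n = (1.486/Q) A R^(2/3) S^(1/2) = (1.486/645) × 49.36 × 2.748^(2/3) × √0.0034 = 0.013.

n = 0.013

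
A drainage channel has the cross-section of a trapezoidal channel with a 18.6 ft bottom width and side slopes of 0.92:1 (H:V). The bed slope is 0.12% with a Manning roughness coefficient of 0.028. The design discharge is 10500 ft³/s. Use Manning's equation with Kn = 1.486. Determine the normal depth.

Manning's equation rearranged: A R^(2/3) = nQ / (1.486·√S) = 0.028 × 10500 / (1.486 × √0.0012) = 5711.
At y = 20 ft: A R^(2/3) = 3468 — short.
At y = 31.9 ft: A R^(2/3) = 9106 — over.
At y = 25.6 ft: A R^(2/3) = 5731 — close enough.

y_n = 25.6 ft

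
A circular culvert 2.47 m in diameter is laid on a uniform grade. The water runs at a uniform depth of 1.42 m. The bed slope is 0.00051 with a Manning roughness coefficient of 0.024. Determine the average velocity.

For a circular section of diameter D = 2.47 m at depth y = 1.42 m, the central angle is θ = 2 arccos(1 − 2y/D) = 3.442 rad. Then A = (D²/8)(θ − sin θ) = 2.851 m² and P = Dθ/2 = 4.251 m.
Hydraulic radius R = A/P = 2.851/4.251 = 0.6706 m.
From Manning's equation, V = (1/n) R^(2/3) S^(1/2) = (1/0.024) × 0.6706^(2/3) × 0.00051^(1/2) = 0.721 m/s.

V = 0.721 m/s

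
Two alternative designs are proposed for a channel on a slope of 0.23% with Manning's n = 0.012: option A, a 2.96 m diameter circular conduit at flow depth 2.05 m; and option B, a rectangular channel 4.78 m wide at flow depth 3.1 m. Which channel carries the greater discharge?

channel B

Channel A: For a circular section of diameter D = 2.96 m at depth y = 2.05 m, the central angle is θ = 2 arccos(1 − 2y/D) = 3.932 rad. Then A = (D²/8)(θ − sin θ) = 5.085 m² and P = Dθ/2 = 5.82 m. Hydraulic radius R = A/P = 5.085/5.82 = 0.8738 m. Q_A = (1/0.012)·5.085·0.8738^(2/3)·√0.0023 = 18.57 m³/s.
Channel B: Flow area A = b·y = 4.78 × 3.1 = 14.82 m². Wetted perimeter P = b + 2y = 4.78 + 2×3.1 = 10.98 m. Hydraulic radius R = A/P = 14.82/10.98 = 1.35 m. Q_B = (1/0.012)·14.82·1.35^(2/3)·√0.0023 = 72.32 m³/s.
Q_A = 18.57 m³/s vs Q_B = 72.32 m³/s, so channel B carries more.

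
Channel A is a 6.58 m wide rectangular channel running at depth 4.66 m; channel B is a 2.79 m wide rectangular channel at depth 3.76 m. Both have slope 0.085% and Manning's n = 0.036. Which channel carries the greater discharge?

Channel A: Flow area A = b·y = 6.58 × 4.66 = 30.66 m². Wetted perimeter P = b + 2y = 6.58 + 2×4.66 = 15.9 m. Hydraulic radius R = A/P = 30.66/15.9 = 1.928 m. Q_A = (1/0.036)·30.66·1.928^(2/3)·√0.00085 = 38.47 m³/s.
Channel B: Flow area A = b·y = 2.79 × 3.76 = 10.49 m². Wetted perimeter P = b + 2y = 2.79 + 2×3.76 = 10.31 m. Hydraulic radius R = A/P = 10.49/10.31 = 1.017 m. Q_B = (1/0.036)·10.49·1.017^(2/3)·√0.00085 = 8.595 m³/s.
Q_A = 38.47 m³/s vs Q_B = 8.595 m³/s, so channel A carries more.

channel A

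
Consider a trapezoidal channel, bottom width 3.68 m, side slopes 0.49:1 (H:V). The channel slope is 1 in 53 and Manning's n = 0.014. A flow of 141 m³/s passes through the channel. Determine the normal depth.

y_n = 2.46 m

Manning's equation rearranged: A R^(2/3) = nQ / (1·√S) = 0.014 × 141 / (√0.01887) = 14.37.
Trying y = 2.96 m: A R^(2/3) = 19.71 — high.
Trying y = 1.77 m: A R^(2/3) = 8.346 — low.
Trying y = 2.46 m: A R^(2/3) = 14.4 — close enough.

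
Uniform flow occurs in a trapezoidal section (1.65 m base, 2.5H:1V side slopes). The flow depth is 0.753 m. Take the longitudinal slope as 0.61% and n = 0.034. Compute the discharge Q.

With bottom width b = 1.65 m and side slope z = 2.5: A = (b + zy)y = (1.65 + 2.5×0.753)×0.753 = 2.66 m²; P = b + 2y√(1+z²) = 1.65 + 2×0.753×2.693 = 5.705 m.
Hydraulic radius R = A/P = 2.66/5.705 = 0.4663 m.
Manning's equation: Q = (1/n) A R^(2/3) S^(1/2) = (1/0.034) × 2.66 × 0.4663^(2/3) × 0.0061^(1/2) = 3.67 m³/s.

Q = 3.67 m³/s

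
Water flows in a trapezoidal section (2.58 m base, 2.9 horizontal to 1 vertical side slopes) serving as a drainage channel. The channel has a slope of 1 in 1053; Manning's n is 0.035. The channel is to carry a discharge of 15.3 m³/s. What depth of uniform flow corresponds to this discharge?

y_n = 1.96 m

Manning's equation rearranged: A R^(2/3) = nQ / (1·√S) = 0.035 × 15.3 / (√0.0009497) = 17.38.
Try y = 2.42 m: A R^(2/3) = 28.13 — too large.
Try y = 1.7 m: A R^(2/3) = 12.61 — too small.
Try y = 1.96 m: A R^(2/3) = 17.35 — matches.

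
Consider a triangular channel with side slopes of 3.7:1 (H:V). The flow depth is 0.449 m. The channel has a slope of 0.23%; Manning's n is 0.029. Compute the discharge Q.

Q = 0.445 m³/s

For a triangular section with side slope z = 3.7: A = zy² = 3.7×0.449² = 0.7459 m²; P = 2y√(1+z²) = 2×0.449×3.833 = 3.442 m.
Hydraulic radius R = A/P = 0.7459/3.442 = 0.2167 m.
Manning's equation: Q = (1/n) A R^(2/3) S^(1/2) = (1/0.029) × 0.7459 × 0.2167^(2/3) × 0.0023^(1/2) = 0.445 m³/s.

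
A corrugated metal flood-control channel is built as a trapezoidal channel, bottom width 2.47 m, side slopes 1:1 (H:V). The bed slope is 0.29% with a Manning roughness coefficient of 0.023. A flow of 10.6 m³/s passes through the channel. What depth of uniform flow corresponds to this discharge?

y_n = 1.35 m

Manning's equation rearranged: A R^(2/3) = nQ / (1·√S) = 0.023 × 10.6 / (√0.0029) = 4.527.
Try y = 1.69 m: A R^(2/3) = 6.888 — too large.
Try y = 1.12 m: A R^(2/3) = 3.21 — too small.
Try y = 1.35 m: A R^(2/3) = 4.518 — ≈ 4.527.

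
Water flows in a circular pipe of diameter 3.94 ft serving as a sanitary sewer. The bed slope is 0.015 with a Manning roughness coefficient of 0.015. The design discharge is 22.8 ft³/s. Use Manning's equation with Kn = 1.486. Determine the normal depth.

y_n = 1.05 ft

Manning's equation rearranged: A R^(2/3) = nQ / (1.486·√S) = 0.015 × 22.8 / (1.486 × √0.015) = 1.879.
Try y = 0.779 ft: A R^(2/3) = 1.033 — too small.
Try y = 1.23 ft: A R^(2/3) = 2.552 — too large.
Try y = 1.05 ft: A R^(2/3) = 1.876 — close enough.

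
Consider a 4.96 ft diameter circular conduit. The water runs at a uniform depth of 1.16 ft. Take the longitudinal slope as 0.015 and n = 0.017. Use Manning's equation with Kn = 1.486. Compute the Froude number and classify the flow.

For a circular section of diameter D = 4.96 ft at depth y = 1.16 ft, the central angle is θ = 2 arccos(1 − 2y/D) = 2.019 rad. Then A = (D²/8)(θ − sin θ) = 3.438 ft² and P = Dθ/2 = 5.007 ft.
Hydraulic radius R = A/P = 3.438/5.007 = 0.6865 ft.
V = (1.486/n) R^(2/3) √S = (1.486/0.017) × 0.6865^(2/3) × √0.015 = 8.331 ft/s. Hydraulic depth D_h = A/T = 3.438/4.199 = 0.8187 ft.
Froude number Fr = V/√(g·D_h) = 8.331/√(32.2×0.8187) = 1.62, which is greater than 1, so the flow is supercritical.

supercritical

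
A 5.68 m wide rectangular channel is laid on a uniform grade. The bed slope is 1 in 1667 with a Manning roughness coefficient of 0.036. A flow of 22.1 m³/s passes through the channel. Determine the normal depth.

Manning's equation rearranged: A R^(2/3) = nQ / (1·√S) = 0.036 × 22.1 / (√0.0005999) = 32.48.
At y = 5.1 m: A R^(2/3) = 43.25 — too large.
At y = 3.17 m: A R^(2/3) = 23.57 — too small.
At y = 4.06 m: A R^(2/3) = 32.47 — ≈ 32.48.

y_n = 4.06 m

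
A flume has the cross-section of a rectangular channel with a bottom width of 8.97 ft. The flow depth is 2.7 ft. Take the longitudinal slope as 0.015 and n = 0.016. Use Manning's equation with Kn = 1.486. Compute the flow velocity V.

V = 16.1 ft/s

Flow area A = b·y = 8.97 × 2.7 = 24.22 ft². Wetted perimeter P = b + 2y = 8.97 + 2×2.7 = 14.37 ft.
Hydraulic radius R = A/P = 24.22/14.37 = 1.685 ft.
From Manning's equation, V = (1.486/n) R^(2/3) S^(1/2) = (1.486/0.016) × 1.685^(2/3) × 0.015^(1/2) = 16.1 ft/s.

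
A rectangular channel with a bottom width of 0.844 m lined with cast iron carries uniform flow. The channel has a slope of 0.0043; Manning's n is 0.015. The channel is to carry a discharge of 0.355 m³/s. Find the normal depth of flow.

Manning's equation rearranged: A R^(2/3) = nQ / (1·√S) = 0.015 × 0.355 / (√0.0043) = 0.08121.
Trying y = 0.222 m: A R^(2/3) = 0.05183 — too small.
Trying y = 0.305 m: A R^(2/3) = 0.08116 — close enough.

y_n = 0.305 m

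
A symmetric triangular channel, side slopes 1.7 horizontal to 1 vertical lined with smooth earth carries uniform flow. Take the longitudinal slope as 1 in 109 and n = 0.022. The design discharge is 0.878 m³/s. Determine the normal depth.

y_n = 0.555 m

Manning's equation rearranged: A R^(2/3) = nQ / (1·√S) = 0.022 × 0.878 / (√0.009174) = 0.2017.
At y = 0.657 m: A R^(2/3) = 0.3164 — high.
At y = 0.392 m: A R^(2/3) = 0.07983 — low.
At y = 0.555 m: A R^(2/3) = 0.2018 — ≈ 0.2017.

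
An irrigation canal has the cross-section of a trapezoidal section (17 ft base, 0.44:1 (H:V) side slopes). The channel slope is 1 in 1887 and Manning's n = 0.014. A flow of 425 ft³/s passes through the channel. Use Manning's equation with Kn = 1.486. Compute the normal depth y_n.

y_n = 4.33 ft

Manning's equation rearranged: A R^(2/3) = nQ / (1.486·√S) = 0.014 × 425 / (1.486 × √0.0005299) = 173.9.
Try y = 5.01 ft: A R^(2/3) = 219.4 — high.
Try y = 3.73 ft: A R^(2/3) = 137 — low.
Try y = 4.33 ft: A R^(2/3) = 173.8 — matches.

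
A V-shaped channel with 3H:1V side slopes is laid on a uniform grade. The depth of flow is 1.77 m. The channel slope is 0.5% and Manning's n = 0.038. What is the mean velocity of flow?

For a triangular section with side slope z = 3: A = zy² = 3×1.77² = 9.399 m²; P = 2y√(1+z²) = 2×1.77×3.162 = 11.19 m.
Hydraulic radius R = A/P = 9.399/11.19 = 0.8396 m.
From Manning's equation, V = (1/n) R^(2/3) S^(1/2) = (1/0.038) × 0.8396^(2/3) × 0.005^(1/2) = 1.66 m/s.

V = 1.66 m/s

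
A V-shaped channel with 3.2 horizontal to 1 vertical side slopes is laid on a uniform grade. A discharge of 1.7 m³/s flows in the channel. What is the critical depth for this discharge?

At critical depth, Q² T / (g A³) = 1, i.e. A³/T = Q²/g = 1.7²/9.81 = 0.2946.
Try y = 0.71 m: A³/T = 0.9238 — over.
Try y = 0.47 m: A³/T = 0.1174 — short.
Try y = 0.565 m: A³/T = 0.2948 — close enough.

y_c = 0.565 m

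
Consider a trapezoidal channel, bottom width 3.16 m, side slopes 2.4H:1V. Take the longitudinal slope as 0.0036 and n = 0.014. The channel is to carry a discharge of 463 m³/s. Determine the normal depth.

Manning's equation rearranged: A R^(2/3) = nQ / (1·√S) = 0.014 × 463 / (√0.0036) = 108.
Trying y = 5.5 m: A R^(2/3) = 180.2 — too large.
Trying y = 3.44 m: A R^(2/3) = 59.52 — too small.
Trying y = 4.44 m: A R^(2/3) = 108 — matches.

y_n = 4.44 m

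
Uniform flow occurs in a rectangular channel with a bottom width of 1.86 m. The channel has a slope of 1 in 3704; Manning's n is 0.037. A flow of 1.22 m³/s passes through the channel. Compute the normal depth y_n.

Manning's equation rearranged: A R^(2/3) = nQ / (1·√S) = 0.037 × 1.22 / (√0.00027) = 2.747.
Try y = 1.52 m: A R^(2/3) = 1.959 — too small.
Try y = 2.17 m: A R^(2/3) = 3.032 — too large.
Try y = 2 m: A R^(2/3) = 2.748 — close enough.

y_n = 2 m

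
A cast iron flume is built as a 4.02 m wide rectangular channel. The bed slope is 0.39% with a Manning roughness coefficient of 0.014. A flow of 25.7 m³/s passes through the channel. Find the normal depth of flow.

y_n = 1.56 m

Manning's equation rearranged: A R^(2/3) = nQ / (1·√S) = 0.014 × 25.7 / (√0.0039) = 5.761.
Try y = 1.96 m: A R^(2/3) = 7.839 — high.
Try y = 1.56 m: A R^(2/3) = 5.752 — ≈ 5.761.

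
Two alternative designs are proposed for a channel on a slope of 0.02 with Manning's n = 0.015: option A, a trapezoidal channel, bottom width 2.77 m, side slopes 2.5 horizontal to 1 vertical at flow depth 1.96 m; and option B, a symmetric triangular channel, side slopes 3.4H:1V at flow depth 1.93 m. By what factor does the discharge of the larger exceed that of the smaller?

1.35

Channel A: With bottom width b = 2.77 m and side slope z = 2.5: A = (b + zy)y = (2.77 + 2.5×1.96)×1.96 = 15.03 m²; P = b + 2y√(1+z²) = 2.77 + 2×1.96×2.693 = 13.32 m. Hydraulic radius R = A/P = 15.03/13.32 = 1.128 m. Q_A = (1/0.015)·15.03·1.128^(2/3)·√0.02 = 153.6 m³/s.
Channel B: For a triangular section with side slope z = 3.4: A = zy² = 3.4×1.93² = 12.66 m²; P = 2y√(1+z²) = 2×1.93×3.544 = 13.68 m. Hydraulic radius R = A/P = 12.66/13.68 = 0.9258 m. Q_B = (1/0.015)·12.66·0.9258^(2/3)·√0.02 = 113.4 m³/s.
The larger discharge is 153.6 m³/s and the smaller is 113.4 m³/s; the ratio is 1.35.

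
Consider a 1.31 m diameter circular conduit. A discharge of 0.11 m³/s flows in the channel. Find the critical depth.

y_c = 0.17 m

At critical depth, Q² T / (g A³) = 1, i.e. A³/T = Q²/g = 0.11²/9.81 = 0.001233.
Trying y = 0.213 m: A³/T = 0.002991 — over.
Trying y = 0.17 m: A³/T = 0.00123 — ≈ 0.001233.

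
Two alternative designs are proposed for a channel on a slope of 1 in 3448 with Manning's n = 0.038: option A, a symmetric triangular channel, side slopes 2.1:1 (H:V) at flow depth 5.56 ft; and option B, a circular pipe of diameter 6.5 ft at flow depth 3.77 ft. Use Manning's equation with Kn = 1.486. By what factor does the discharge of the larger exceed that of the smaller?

Channel A: For a triangular section with side slope z = 2.1: A = zy² = 2.1×5.56² = 64.92 ft²; P = 2y√(1+z²) = 2×5.56×2.326 = 25.86 ft. Hydraulic radius R = A/P = 64.92/25.86 = 2.51 ft. Q_A = (1.486/0.038)·64.92·2.51^(2/3)·√0.00029 = 79.85 ft³/s.
Channel B: For a circular section of diameter D = 6.5 ft at depth y = 3.77 ft, the central angle is θ = 2 arccos(1 − 2y/D) = 3.463 rad. Then A = (D²/8)(θ − sin θ) = 19.96 ft² and P = Dθ/2 = 11.25 ft. Hydraulic radius R = A/P = 19.96/11.25 = 1.773 ft. Q_B = (1.486/0.038)·19.96·1.773^(2/3)·√0.00029 = 19.47 ft³/s.
The larger discharge is 79.85 ft³/s and the smaller is 19.47 ft³/s; the ratio is 4.1.

4.1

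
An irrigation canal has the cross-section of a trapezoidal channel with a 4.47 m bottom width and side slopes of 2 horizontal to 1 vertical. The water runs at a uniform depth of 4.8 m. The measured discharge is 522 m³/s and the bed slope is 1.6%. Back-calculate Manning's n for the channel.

n = 0.031

With bottom width b = 4.47 m and side slope z = 2: A = (b + zy)y = (4.47 + 2×4.8)×4.8 = 67.54 m²; P = b + 2y√(1+z²) = 4.47 + 2×4.8×2.236 = 25.94 m.
Hydraulic radius R = A/P = 67.54/25.94 = 2.604 m.
Rearranging Manning's equation: n = (1/Q) A R^(2/3) S^(1/2) = (1/522) × 67.54 × 2.604^(2/3) × √0.016 = 0.031.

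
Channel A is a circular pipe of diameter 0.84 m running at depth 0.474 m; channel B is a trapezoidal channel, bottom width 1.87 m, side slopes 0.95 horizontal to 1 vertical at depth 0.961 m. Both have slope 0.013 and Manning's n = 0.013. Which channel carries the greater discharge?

channel B

Channel A: For a circular section of diameter D = 0.84 m at depth y = 0.474 m, the central angle is θ = 2 arccos(1 − 2y/D) = 3.399 rad. Then A = (D²/8)(θ − sin θ) = 0.3223 m² and P = Dθ/2 = 1.428 m. Hydraulic radius R = A/P = 0.3223/1.428 = 0.2258 m. Q_A = (1/0.013)·0.3223·0.2258^(2/3)·√0.013 = 1.048 m³/s.
Channel B: With bottom width b = 1.87 m and side slope z = 0.95: A = (b + zy)y = (1.87 + 0.95×0.961)×0.961 = 2.674 m²; P = b + 2y√(1+z²) = 1.87 + 2×0.961×1.379 = 4.521 m. Hydraulic radius R = A/P = 2.674/4.521 = 0.5915 m. Q_B = (1/0.013)·2.674·0.5915^(2/3)·√0.013 = 16.53 m³/s.
Q_A = 1.048 m³/s vs Q_B = 16.53 m³/s, so channel B carries more.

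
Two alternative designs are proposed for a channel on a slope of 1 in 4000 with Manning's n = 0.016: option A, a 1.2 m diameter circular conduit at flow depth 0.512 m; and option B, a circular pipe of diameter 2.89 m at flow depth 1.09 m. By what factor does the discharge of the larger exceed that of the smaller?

8.32

Channel A: For a circular section of diameter D = 1.2 m at depth y = 0.512 m, the central angle is θ = 2 arccos(1 − 2y/D) = 2.847 rad. Then A = (D²/8)(θ − sin θ) = 0.4603 m² and P = Dθ/2 = 1.708 m. Hydraulic radius R = A/P = 0.4603/1.708 = 0.2694 m. Q_A = (1/0.016)·0.4603·0.2694^(2/3)·√0.00025 = 0.1897 m³/s.
Channel B: For a circular section of diameter D = 2.89 m at depth y = 1.09 m, the central angle is θ = 2 arccos(1 − 2y/D) = 2.645 rad. Then A = (D²/8)(θ − sin θ) = 2.264 m² and P = Dθ/2 = 3.822 m. Hydraulic radius R = A/P = 2.264/3.822 = 0.5924 m. Q_B = (1/0.016)·2.264·0.5924^(2/3)·√0.00025 = 1.578 m³/s.
The larger discharge is 1.578 m³/s and the smaller is 0.1897 m³/s; the ratio is 8.32.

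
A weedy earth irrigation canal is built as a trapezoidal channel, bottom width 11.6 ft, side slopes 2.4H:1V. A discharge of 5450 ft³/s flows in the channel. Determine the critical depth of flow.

At critical depth, Q² T / (g A³) = 1, i.e. A³/T = Q²/g = 5450²/32.2 = 922400.
At y = 11.8 ft: A³/T = 1532000 — over.
At y = 7.49 ft: A³/T = 228600 — short.
At y = 10.5 ft: A³/T = 930500 — matches.

y_c = 10.5 ft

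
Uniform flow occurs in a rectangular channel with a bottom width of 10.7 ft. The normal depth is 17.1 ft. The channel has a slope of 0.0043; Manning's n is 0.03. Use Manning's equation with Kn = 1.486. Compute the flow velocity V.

V = 8.29 ft/s

Flow area A = b·y = 10.7 × 17.1 = 183 ft². Wetted perimeter P = b + 2y = 10.7 + 2×17.1 = 44.9 ft.
Hydraulic radius R = A/P = 183/44.9 = 4.075 ft.
From Manning's equation, V = (1.486/n) R^(2/3) S^(1/2) = (1.486/0.03) × 4.075^(2/3) × 0.0043^(1/2) = 8.29 ft/s.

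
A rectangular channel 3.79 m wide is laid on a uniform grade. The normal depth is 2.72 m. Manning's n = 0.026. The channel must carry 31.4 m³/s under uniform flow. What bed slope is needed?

S = 0.00541

Flow area A = b·y = 3.79 × 2.72 = 10.31 m². Wetted perimeter P = b + 2y = 3.79 + 2×2.72 = 9.23 m.
Hydraulic radius R = A/P = 10.31/9.23 = 1.117 m.
From Manning's equation, S = [nQ / (1 A R^(2/3))]² = [0.026 × 31.4 / (1 × 10.31 × 1.117^(2/3))]² = 0.00541.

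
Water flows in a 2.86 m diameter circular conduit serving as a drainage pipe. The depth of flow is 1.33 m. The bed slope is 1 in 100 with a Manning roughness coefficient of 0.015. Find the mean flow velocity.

V = 5.16 m/s

For a circular section of diameter D = 2.86 m at depth y = 1.33 m, the central angle is θ = 2 arccos(1 − 2y/D) = 3.002 rad. Then A = (D²/8)(θ − sin θ) = 2.926 m² and P = Dθ/2 = 4.292 m.
Hydraulic radius R = A/P = 2.926/4.292 = 0.6818 m.
From Manning's equation, V = (1/n) R^(2/3) S^(1/2) = (1/0.015) × 0.6818^(2/3) × 0.01^(1/2) = 5.16 m/s.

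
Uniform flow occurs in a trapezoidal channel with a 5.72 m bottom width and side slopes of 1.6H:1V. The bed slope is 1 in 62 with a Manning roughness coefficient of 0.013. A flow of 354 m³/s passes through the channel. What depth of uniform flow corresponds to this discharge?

Manning's equation rearranged: A R^(2/3) = nQ / (1·√S) = 0.013 × 354 / (√0.01613) = 36.24.
At y = 2.04 m: A R^(2/3) = 22.56 — short.
At y = 2.96 m: A R^(2/3) = 46.35 — over.
At y = 2.61 m: A R^(2/3) = 36.2 — matches.

y_n = 2.61 m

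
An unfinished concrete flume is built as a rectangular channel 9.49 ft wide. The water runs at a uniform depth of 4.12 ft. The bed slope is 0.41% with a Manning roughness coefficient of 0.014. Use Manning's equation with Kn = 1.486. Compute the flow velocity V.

Flow area A = b·y = 9.49 × 4.12 = 39.1 ft². Wetted perimeter P = b + 2y = 9.49 + 2×4.12 = 17.73 ft.
Hydraulic radius R = A/P = 39.1/17.73 = 2.205 ft.
From Manning's equation, V = (1.486/n) R^(2/3) S^(1/2) = (1.486/0.014) × 2.205^(2/3) × 0.0041^(1/2) = 11.5 ft/s.

V = 11.5 ft/s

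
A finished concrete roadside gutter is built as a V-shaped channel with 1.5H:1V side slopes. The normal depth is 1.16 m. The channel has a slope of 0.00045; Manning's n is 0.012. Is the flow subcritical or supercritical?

subcritical

For a triangular section with side slope z = 1.5: A = zy² = 1.5×1.16² = 2.018 m²; P = 2y√(1+z²) = 2×1.16×1.803 = 4.182 m.
Hydraulic radius R = A/P = 2.018/4.182 = 0.4826 m.
V = (1/n) R^(2/3) √S = (1/0.012) × 0.4826^(2/3) × √0.00045 = 1.088 m/s. Hydraulic depth D_h = A/T = 2.018/3.48 = 0.58 m.
Froude number Fr = V/√(g·D_h) = 1.088/√(9.81×0.58) = 0.456, which is less than 1, so the flow is subcritical.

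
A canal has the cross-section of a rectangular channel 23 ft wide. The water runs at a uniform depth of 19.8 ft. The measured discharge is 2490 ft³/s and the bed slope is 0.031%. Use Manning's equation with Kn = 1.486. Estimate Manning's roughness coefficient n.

Flow area A = b·y = 23 × 19.8 = 455.4 ft². Wetted perimeter P = b + 2y = 23 + 2×19.8 = 62.6 ft.
Hydraulic radius R = A/P = 455.4/62.6 = 7.275 ft.
Rearranging Manning's equation: n = (1.486/Q) A R^(2/3) S^(1/2) = (1.486/2490) × 455.4 × 7.275^(2/3) × √0.00031 = 0.018.

n = 0.018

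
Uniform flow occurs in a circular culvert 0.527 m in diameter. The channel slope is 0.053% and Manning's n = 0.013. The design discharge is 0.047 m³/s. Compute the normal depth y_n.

Manning's equation rearranged: A R^(2/3) = nQ / (1·√S) = 0.013 × 0.047 / (√0.00053) = 0.02654.
At y = 0.215 m: A R^(2/3) = 0.01973 — low.
At y = 0.299 m: A R^(2/3) = 0.03477 — high.
At y = 0.254 m: A R^(2/3) = 0.02652 — ≈ 0.02654.

y_n = 0.254 m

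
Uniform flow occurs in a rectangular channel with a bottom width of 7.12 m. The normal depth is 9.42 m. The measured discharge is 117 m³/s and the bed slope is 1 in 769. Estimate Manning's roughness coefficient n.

n = 0.0389

Flow area A = b·y = 7.12 × 9.42 = 67.07 m². Wetted perimeter P = b + 2y = 7.12 + 2×9.42 = 25.96 m.
Hydraulic radius R = A/P = 67.07/25.96 = 2.584 m.
Rearranging Manning's equation: n = (1/Q) A R^(2/3) S^(1/2) = (1/117) × 67.07 × 2.584^(2/3) × √0.0013 = 0.0389.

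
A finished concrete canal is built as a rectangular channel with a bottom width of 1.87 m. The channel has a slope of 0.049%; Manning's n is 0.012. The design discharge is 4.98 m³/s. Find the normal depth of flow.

Manning's equation rearranged: A R^(2/3) = nQ / (1·√S) = 0.012 × 4.98 / (√0.00049) = 2.7.
At y = 2.17 m: A R^(2/3) = 3.056 — over.
At y = 1.46 m: A R^(2/3) = 1.877 — short.
At y = 1.96 m: A R^(2/3) = 2.702 — close enough.

y_n = 1.96 m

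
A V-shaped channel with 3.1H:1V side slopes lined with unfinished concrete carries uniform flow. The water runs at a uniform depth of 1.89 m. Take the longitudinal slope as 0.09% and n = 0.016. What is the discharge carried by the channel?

Q = 19.3 m³/s

For a triangular section with side slope z = 3.1: A = zy² = 3.1×1.89² = 11.07 m²; P = 2y√(1+z²) = 2×1.89×3.257 = 12.31 m.
Hydraulic radius R = A/P = 11.07/12.31 = 0.8994 m.
Manning's equation: Q = (1/n) A R^(2/3) S^(1/2) = (1/0.016) × 11.07 × 0.8994^(2/3) × 0.0009^(1/2) = 19.3 m³/s.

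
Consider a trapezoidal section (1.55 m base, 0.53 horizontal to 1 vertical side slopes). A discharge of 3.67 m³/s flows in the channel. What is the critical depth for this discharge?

y_c = 0.758 m

At critical depth, Q² T / (g A³) = 1, i.e. A³/T = Q²/g = 3.67²/9.81 = 1.373.
Trying y = 0.83 m: A³/T = 1.854 — high.
Trying y = 0.758 m: A³/T = 1.376 — matches.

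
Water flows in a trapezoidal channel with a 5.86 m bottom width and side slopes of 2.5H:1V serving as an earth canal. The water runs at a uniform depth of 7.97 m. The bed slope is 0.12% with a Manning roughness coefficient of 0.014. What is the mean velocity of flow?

V = 6.45 m/s

With bottom width b = 5.86 m and side slope z = 2.5: A = (b + zy)y = (5.86 + 2.5×7.97)×7.97 = 205.5 m²; P = b + 2y√(1+z²) = 5.86 + 2×7.97×2.693 = 48.78 m.
Hydraulic radius R = A/P = 205.5/48.78 = 4.213 m.
From Manning's equation, V = (1/n) R^(2/3) S^(1/2) = (1/0.014) × 4.213^(2/3) × 0.0012^(1/2) = 6.45 m/s.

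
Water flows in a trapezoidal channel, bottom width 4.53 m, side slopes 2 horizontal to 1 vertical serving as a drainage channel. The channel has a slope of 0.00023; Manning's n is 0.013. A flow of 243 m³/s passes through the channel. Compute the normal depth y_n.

y_n = 5.93 m

Manning's equation rearranged: A R^(2/3) = nQ / (1·√S) = 0.013 × 243 / (√0.00023) = 208.3.
Trying y = 5.28 m: A R^(2/3) = 159.5 — low.
Trying y = 6.87 m: A R^(2/3) = 292.7 — high.
Trying y = 5.93 m: A R^(2/3) = 208 — matches.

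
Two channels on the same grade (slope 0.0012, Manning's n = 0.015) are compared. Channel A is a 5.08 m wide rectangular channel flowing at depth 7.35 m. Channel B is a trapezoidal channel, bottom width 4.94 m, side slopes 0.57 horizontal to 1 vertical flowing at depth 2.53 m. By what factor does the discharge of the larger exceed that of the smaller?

Channel A: Flow area A = b·y = 5.08 × 7.35 = 37.34 m². Wetted perimeter P = b + 2y = 5.08 + 2×7.35 = 19.78 m. Hydraulic radius R = A/P = 37.34/19.78 = 1.888 m. Q_A = (1/0.015)·37.34·1.888^(2/3)·√0.0012 = 131.7 m³/s.
Channel B: With bottom width b = 4.94 m and side slope z = 0.57: A = (b + zy)y = (4.94 + 0.57×2.53)×2.53 = 16.15 m²; P = b + 2y√(1+z²) = 4.94 + 2×2.53×1.151 = 10.76 m. Hydraulic radius R = A/P = 16.15/10.76 = 1.5 m. Q_B = (1/0.015)·16.15·1.5^(2/3)·√0.0012 = 48.86 m³/s.
The larger discharge is 131.7 m³/s and the smaller is 48.86 m³/s; the ratio is 2.7.

2.7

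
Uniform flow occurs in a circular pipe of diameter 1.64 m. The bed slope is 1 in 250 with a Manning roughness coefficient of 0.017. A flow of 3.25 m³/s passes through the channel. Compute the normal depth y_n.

Manning's equation rearranged: A R^(2/3) = nQ / (1·√S) = 0.017 × 3.25 / (√0.004) = 0.8736.
Try y = 1.24 m: A R^(2/3) = 1.073 — high.
Try y = 0.92 m: A R^(2/3) = 0.7049 — low.
Try y = 1.06 m: A R^(2/3) = 0.8747 — ≈ 0.8736.

y_n = 1.06 m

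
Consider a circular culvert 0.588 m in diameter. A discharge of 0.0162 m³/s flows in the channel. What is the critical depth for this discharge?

At critical depth, Q² T / (g A³) = 1, i.e. A³/T = Q²/g = 0.0162²/9.81 = 0.00002675.
Trying y = 0.0906 m: A³/T = 0.00004411 — too large.
Trying y = 0.0645 m: A³/T = 0.00001154 — too small.
Trying y = 0.0798 m: A³/T = 0.00002675 — ≈ 0.00002675.

y_c = 0.0798 m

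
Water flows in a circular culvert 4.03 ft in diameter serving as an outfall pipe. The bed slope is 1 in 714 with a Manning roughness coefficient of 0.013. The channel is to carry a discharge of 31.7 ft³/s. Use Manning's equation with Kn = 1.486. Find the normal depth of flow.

Manning's equation rearranged: A R^(2/3) = nQ / (1.486·√S) = 0.013 × 31.7 / (1.486 × √0.001401) = 7.41.
Trying y = 1.5 ft: A R^(2/3) = 3.782 — low.
Trying y = 2.44 ft: A R^(2/3) = 8.732 — high.
Trying y = 2.2 ft: A R^(2/3) = 7.418 — matches.

y_n = 2.2 ft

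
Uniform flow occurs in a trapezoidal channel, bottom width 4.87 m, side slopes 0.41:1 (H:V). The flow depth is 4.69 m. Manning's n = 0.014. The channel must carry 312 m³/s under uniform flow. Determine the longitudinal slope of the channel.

S = 0.00689

With bottom width b = 4.87 m and side slope z = 0.41: A = (b + zy)y = (4.87 + 0.41×4.69)×4.69 = 31.86 m²; P = b + 2y√(1+z²) = 4.87 + 2×4.69×1.081 = 15.01 m.
Hydraulic radius R = A/P = 31.86/15.01 = 2.123 m.
From Manning's equation, S = [nQ / (1 A R^(2/3))]² = [0.014 × 312 / (1 × 31.86 × 2.123^(2/3))]² = 0.00689.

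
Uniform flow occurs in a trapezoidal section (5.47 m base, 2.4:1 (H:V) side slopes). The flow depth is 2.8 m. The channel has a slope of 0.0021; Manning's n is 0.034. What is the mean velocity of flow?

With bottom width b = 5.47 m and side slope z = 2.4: A = (b + zy)y = (5.47 + 2.4×2.8)×2.8 = 34.13 m²; P = b + 2y√(1+z²) = 5.47 + 2×2.8×2.6 = 20.03 m.
Hydraulic radius R = A/P = 34.13/20.03 = 1.704 m.
From Manning's equation, V = (1/n) R^(2/3) S^(1/2) = (1/0.034) × 1.704^(2/3) × 0.0021^(1/2) = 1.92 m/s.

V = 1.92 m/s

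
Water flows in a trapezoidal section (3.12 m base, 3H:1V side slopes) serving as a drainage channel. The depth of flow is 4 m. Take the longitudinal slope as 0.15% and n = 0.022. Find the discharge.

Q = 176 m³/s

With bottom width b = 3.12 m and side slope z = 3: A = (b + zy)y = (3.12 + 3×4)×4 = 60.48 m²; P = b + 2y√(1+z²) = 3.12 + 2×4×3.162 = 28.42 m.
Hydraulic radius R = A/P = 60.48/28.42 = 2.128 m.
Manning's equation: Q = (1/n) A R^(2/3) S^(1/2) = (1/0.022) × 60.48 × 2.128^(2/3) × 0.0015^(1/2) = 176 m³/s.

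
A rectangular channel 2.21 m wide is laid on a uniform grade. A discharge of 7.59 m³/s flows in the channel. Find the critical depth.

For a rectangular channel, critical depth y_c = (q²/g)^(1/3) where q = Q/b = 7.59/2.21 = 3.434 m²/s.
So y_c = (3.434²/9.81)^(1/3) = 1.06 m.

y_c = 1.06 m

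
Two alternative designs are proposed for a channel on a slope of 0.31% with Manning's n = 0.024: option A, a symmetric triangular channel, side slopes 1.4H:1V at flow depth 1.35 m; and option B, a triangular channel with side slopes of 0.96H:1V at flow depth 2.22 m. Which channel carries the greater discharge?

channel B

Channel A: For a triangular section with side slope z = 1.4: A = zy² = 1.4×1.35² = 2.551 m²; P = 2y√(1+z²) = 2×1.35×1.72 = 4.645 m. Hydraulic radius R = A/P = 2.551/4.645 = 0.5493 m. Q_A = (1/0.024)·2.551·0.5493^(2/3)·√0.0031 = 3.97 m³/s.
Channel B: For a triangular section with side slope z = 0.96: A = zy² = 0.96×2.22² = 4.731 m²; P = 2y√(1+z²) = 2×2.22×1.386 = 6.155 m. Hydraulic radius R = A/P = 4.731/6.155 = 0.7687 m. Q_B = (1/0.024)·4.731·0.7687^(2/3)·√0.0031 = 9.211 m³/s.
Q_A = 3.97 m³/s vs Q_B = 9.211 m³/s, so channel B carries more.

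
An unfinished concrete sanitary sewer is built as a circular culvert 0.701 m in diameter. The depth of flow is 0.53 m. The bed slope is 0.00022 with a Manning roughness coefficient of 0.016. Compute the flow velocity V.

For a circular section of diameter D = 0.701 m at depth y = 0.53 m, the central angle is θ = 2 arccos(1 − 2y/D) = 4.217 rad. Then A = (D²/8)(θ − sin θ) = 0.3131 m² and P = Dθ/2 = 1.478 m.
Hydraulic radius R = A/P = 0.3131/1.478 = 0.2118 m.
From Manning's equation, V = (1/n) R^(2/3) S^(1/2) = (1/0.016) × 0.2118^(2/3) × 0.00022^(1/2) = 0.329 m/s.

V = 0.329 m/s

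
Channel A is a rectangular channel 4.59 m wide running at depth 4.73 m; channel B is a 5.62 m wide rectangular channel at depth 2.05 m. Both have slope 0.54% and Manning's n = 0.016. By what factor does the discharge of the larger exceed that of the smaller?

2.25

Channel A: Flow area A = b·y = 4.59 × 4.73 = 21.71 m². Wetted perimeter P = b + 2y = 4.59 + 2×4.73 = 14.05 m. Hydraulic radius R = A/P = 21.71/14.05 = 1.545 m. Q_A = (1/0.016)·21.71·1.545^(2/3)·√0.0054 = 133.3 m³/s.
Channel B: Flow area A = b·y = 5.62 × 2.05 = 11.52 m². Wetted perimeter P = b + 2y = 5.62 + 2×2.05 = 9.72 m. Hydraulic radius R = A/P = 11.52/9.72 = 1.185 m. Q_B = (1/0.016)·11.52·1.185^(2/3)·√0.0054 = 59.26 m³/s.
The larger discharge is 133.3 m³/s and the smaller is 59.26 m³/s; the ratio is 2.25.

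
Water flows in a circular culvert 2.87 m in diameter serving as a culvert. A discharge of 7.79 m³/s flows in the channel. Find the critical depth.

y_c = 1.21 m

At critical depth, Q² T / (g A³) = 1, i.e. A³/T = Q²/g = 7.79²/9.81 = 6.186.
Try y = 1.07 m: A³/T = 3.828 — too small.
Try y = 1.31 m: A³/T = 8.323 — too large.
Try y = 1.21 m: A³/T = 6.14 — ≈ 6.186.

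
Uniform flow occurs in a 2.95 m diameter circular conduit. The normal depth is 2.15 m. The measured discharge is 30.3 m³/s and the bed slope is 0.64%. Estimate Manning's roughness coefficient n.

n = 0.013

For a circular section of diameter D = 2.95 m at depth y = 2.15 m, the central angle is θ = 2 arccos(1 − 2y/D) = 4.092 rad. Then A = (D²/8)(θ − sin θ) = 5.337 m² and P = Dθ/2 = 6.036 m.
Hydraulic radius R = A/P = 5.337/6.036 = 0.8842 m.
Rearranging Manning's equation: n = (1/Q) A R^(2/3) S^(1/2) = (1/30.3) × 5.337 × 0.8842^(2/3) × √0.0064 = 0.013.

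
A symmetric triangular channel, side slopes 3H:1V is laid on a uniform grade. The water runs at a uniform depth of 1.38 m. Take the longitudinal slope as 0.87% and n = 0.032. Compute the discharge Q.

For a triangular section with side slope z = 3: A = zy² = 3×1.38² = 5.713 m²; P = 2y√(1+z²) = 2×1.38×3.162 = 8.728 m.
Hydraulic radius R = A/P = 5.713/8.728 = 0.6546 m.
Manning's equation: Q = (1/n) A R^(2/3) S^(1/2) = (1/0.032) × 5.713 × 0.6546^(2/3) × 0.0087^(1/2) = 12.6 m³/s.

Q = 12.6 m³/s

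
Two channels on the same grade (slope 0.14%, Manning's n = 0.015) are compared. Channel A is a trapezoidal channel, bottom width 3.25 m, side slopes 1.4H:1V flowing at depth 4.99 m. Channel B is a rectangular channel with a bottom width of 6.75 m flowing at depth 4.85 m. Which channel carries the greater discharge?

channel A

Channel A: With bottom width b = 3.25 m and side slope z = 1.4: A = (b + zy)y = (3.25 + 1.4×4.99)×4.99 = 51.08 m²; P = b + 2y√(1+z²) = 3.25 + 2×4.99×1.72 = 20.42 m. Hydraulic radius R = A/P = 51.08/20.42 = 2.501 m. Q_A = (1/0.015)·51.08·2.501^(2/3)·√0.0014 = 234.8 m³/s.
Channel B: Flow area A = b·y = 6.75 × 4.85 = 32.74 m². Wetted perimeter P = b + 2y = 6.75 + 2×4.85 = 16.45 m. Hydraulic radius R = A/P = 32.74/16.45 = 1.99 m. Q_B = (1/0.015)·32.74·1.99^(2/3)·√0.0014 = 129.2 m³/s.
Q_A = 234.8 m³/s vs Q_B = 129.2 m³/s, so channel A carries more.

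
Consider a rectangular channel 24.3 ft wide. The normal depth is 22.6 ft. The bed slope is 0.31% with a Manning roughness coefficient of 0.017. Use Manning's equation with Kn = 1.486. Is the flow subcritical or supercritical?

Flow area A = b·y = 24.3 × 22.6 = 549.2 ft². Wetted perimeter P = b + 2y = 24.3 + 2×22.6 = 69.5 ft.
Hydraulic radius R = A/P = 549.2/69.5 = 7.902 ft.
V = (1.486/n) R^(2/3) √S = (1.486/0.017) × 7.902^(2/3) × √0.0031 = 19.31 ft/s. Hydraulic depth D_h = A/T = 549.2/24.3 = 22.6 ft.
Froude number Fr = V/√(g·D_h) = 19.31/√(32.2×22.6) = 0.716, which is less than 1, so the flow is subcritical.

subcritical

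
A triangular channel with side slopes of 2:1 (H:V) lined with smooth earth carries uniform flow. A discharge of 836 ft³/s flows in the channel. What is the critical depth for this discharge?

At critical depth, Q² T / (g A³) = 1, i.e. A³/T = Q²/g = 836²/32.2 = 21700.
Try y = 5.13 ft: A³/T = 7106 — too small.
Try y = 7.46 ft: A³/T = 46210 — too large.
Try y = 6.41 ft: A³/T = 21640 — close enough.

y_c = 6.41 ft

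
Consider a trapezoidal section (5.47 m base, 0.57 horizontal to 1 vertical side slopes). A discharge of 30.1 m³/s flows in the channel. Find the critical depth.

y_c = 1.38 m

At critical depth, Q² T / (g A³) = 1, i.e. A³/T = Q²/g = 30.1²/9.81 = 92.36.
Trying y = 1.13 m: A³/T = 48.8 — low.
Trying y = 1.38 m: A³/T = 91.39 — ≈ 92.36.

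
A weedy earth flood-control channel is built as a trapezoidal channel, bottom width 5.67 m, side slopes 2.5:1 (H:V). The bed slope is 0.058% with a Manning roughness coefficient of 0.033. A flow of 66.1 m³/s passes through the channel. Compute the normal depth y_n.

y_n = 3.67 m

Manning's equation rearranged: A R^(2/3) = nQ / (1·√S) = 0.033 × 66.1 / (√0.00058) = 90.57.
Try y = 3.22 m: A R^(2/3) = 68.24 — short.
Try y = 4.17 m: A R^(2/3) = 119.9 — over.
Try y = 3.67 m: A R^(2/3) = 90.53 — ≈ 90.57.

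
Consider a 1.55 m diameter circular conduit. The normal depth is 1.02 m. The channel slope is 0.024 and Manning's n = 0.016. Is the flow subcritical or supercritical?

supercritical

For a circular section of diameter D = 1.55 m at depth y = 1.02 m, the central angle is θ = 2 arccos(1 − 2y/D) = 3.785 rad. Then A = (D²/8)(θ − sin θ) = 1.317 m² and P = Dθ/2 = 2.933 m.
Hydraulic radius R = A/P = 1.317/2.933 = 0.4489 m.
V = (1/n) R^(2/3) √S = (1/0.016) × 0.4489^(2/3) × √0.024 = 5.677 m/s. Hydraulic depth D_h = A/T = 1.317/1.471 = 0.8955 m.
Froude number Fr = V/√(g·D_h) = 5.677/√(9.81×0.8955) = 1.92, which is greater than 1, so the flow is supercritical.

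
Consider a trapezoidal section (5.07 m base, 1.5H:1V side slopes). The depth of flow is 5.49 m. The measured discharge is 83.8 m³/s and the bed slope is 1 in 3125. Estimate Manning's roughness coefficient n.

n = 0.032

With bottom width b = 5.07 m and side slope z = 1.5: A = (b + zy)y = (5.07 + 1.5×5.49)×5.49 = 73.04 m²; P = b + 2y√(1+z²) = 5.07 + 2×5.49×1.803 = 24.86 m.
Hydraulic radius R = A/P = 73.04/24.86 = 2.938 m.
Rearranging Manning's equation: n = (1/Q) A R^(2/3) S^(1/2) = (1/83.8) × 73.04 × 2.938^(2/3) × √0.00032 = 0.032.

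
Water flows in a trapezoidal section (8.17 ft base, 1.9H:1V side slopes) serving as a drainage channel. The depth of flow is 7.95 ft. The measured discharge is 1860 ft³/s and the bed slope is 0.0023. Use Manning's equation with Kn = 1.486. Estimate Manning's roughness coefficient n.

n = 0.019

With bottom width b = 8.17 ft and side slope z = 1.9: A = (b + zy)y = (8.17 + 1.9×7.95)×7.95 = 185 ft²; P = b + 2y√(1+z²) = 8.17 + 2×7.95×2.147 = 42.31 ft.
Hydraulic radius R = A/P = 185/42.31 = 4.373 ft.
Rearranging Manning's equation: n = (1.486/Q) A R^(2/3) S^(1/2) = (1.486/1860) × 185 × 4.373^(2/3) × √0.0023 = 0.019.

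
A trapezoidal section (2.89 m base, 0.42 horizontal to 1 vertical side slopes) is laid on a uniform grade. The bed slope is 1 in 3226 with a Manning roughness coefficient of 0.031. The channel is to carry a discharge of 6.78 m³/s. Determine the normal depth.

Manning's equation rearranged: A R^(2/3) = nQ / (1·√S) = 0.031 × 6.78 / (√0.00031) = 11.94.
At y = 1.91 m: A R^(2/3) = 7.065 — low.
At y = 3.16 m: A R^(2/3) = 16.42 — high.
At y = 2.62 m: A R^(2/3) = 11.93 — matches.

y_n = 2.62 m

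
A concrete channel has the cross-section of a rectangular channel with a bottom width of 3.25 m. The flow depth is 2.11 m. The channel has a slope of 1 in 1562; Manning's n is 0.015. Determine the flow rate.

Q = 10.9 m³/s

Flow area A = b·y = 3.25 × 2.11 = 6.857 m². Wetted perimeter P = b + 2y = 3.25 + 2×2.11 = 7.47 m.
Hydraulic radius R = A/P = 6.857/7.47 = 0.918 m.
Manning's equation: Q = (1/n) A R^(2/3) S^(1/2) = (1/0.015) × 6.857 × 0.918^(2/3) × 0.0006402^(1/2) = 10.9 m³/s.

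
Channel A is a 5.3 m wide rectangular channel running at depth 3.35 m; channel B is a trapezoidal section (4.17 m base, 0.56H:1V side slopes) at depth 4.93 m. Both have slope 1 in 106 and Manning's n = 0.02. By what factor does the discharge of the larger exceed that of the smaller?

Channel A: Flow area A = b·y = 5.3 × 3.35 = 17.75 m². Wetted perimeter P = b + 2y = 5.3 + 2×3.35 = 12 m. Hydraulic radius R = A/P = 17.75/12 = 1.48 m. Q_A = (1/0.02)·17.75·1.48^(2/3)·√0.009434 = 112 m³/s.
Channel B: With bottom width b = 4.17 m and side slope z = 0.56: A = (b + zy)y = (4.17 + 0.56×4.93)×4.93 = 34.17 m²; P = b + 2y√(1+z²) = 4.17 + 2×4.93×1.146 = 15.47 m. Hydraulic radius R = A/P = 34.17/15.47 = 2.209 m. Q_B = (1/0.02)·34.17·2.209^(2/3)·√0.009434 = 281.4 m³/s.
The larger discharge is 281.4 m³/s and the smaller is 112 m³/s; the ratio is 2.51.

2.51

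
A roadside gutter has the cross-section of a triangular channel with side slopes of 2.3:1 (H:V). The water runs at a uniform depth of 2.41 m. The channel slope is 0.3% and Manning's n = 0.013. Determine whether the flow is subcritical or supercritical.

supercritical

For a triangular section with side slope z = 2.3: A = zy² = 2.3×2.41² = 13.36 m²; P = 2y√(1+z²) = 2×2.41×2.508 = 12.09 m.
Hydraulic radius R = A/P = 13.36/12.09 = 1.105 m.
V = (1/n) R^(2/3) √S = (1/0.013) × 1.105^(2/3) × √0.003 = 4.503 m/s. Hydraulic depth D_h = A/T = 13.36/11.09 = 1.205 m.
Froude number Fr = V/√(g·D_h) = 4.503/√(9.81×1.205) = 1.31, which is greater than 1, so the flow is supercritical.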